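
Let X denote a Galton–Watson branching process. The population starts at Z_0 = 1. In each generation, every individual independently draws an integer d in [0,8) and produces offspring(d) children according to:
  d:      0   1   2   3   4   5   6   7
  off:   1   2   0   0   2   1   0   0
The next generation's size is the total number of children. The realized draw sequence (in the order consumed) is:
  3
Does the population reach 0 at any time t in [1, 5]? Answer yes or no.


yes

gen 0: Z_0=1, draws=[3], offspring=[0], Z_1=0
gen 1: Z_1=0, draws=[], offspring=[], Z_2=0
gen 2: Z_2=0, draws=[], offspring=[], Z_3=0
gen 3: Z_3=0, draws=[], offspring=[], Z_4=0
gen 4: Z_4=0, draws=[], offspring=[], Z_5=0


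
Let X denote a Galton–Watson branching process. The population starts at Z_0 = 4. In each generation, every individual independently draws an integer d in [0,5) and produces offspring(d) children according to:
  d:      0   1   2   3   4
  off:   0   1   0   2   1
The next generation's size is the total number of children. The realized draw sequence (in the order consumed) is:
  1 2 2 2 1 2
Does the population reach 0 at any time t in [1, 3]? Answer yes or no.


yes

gen 0: Z_0=4, draws=[1, 2, 2, 2], offspring=[1, 0, 0, 0], Z_1=1
gen 1: Z_1=1, draws=[1], offspring=[1], Z_2=1
gen 2: Z_2=1, draws=[2], offspring=[0], Z_3=0


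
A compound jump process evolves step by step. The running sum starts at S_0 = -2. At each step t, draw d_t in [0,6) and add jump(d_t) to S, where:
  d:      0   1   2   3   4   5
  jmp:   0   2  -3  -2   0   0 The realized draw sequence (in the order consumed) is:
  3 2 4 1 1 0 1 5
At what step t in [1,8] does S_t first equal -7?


2

t=0: S=-2, d=3, jump=-2, S_1=-4
t=1: S=-4, d=2, jump=-3, S_2=-7
t=2: S=-7, d=4, jump=0, S_3=-7
t=3: S=-7, d=1, jump=2, S_4=-5
t=4: S=-5, d=1, jump=2, S_5=-3
t=5: S=-3, d=0, jump=0, S_6=-3
t=6: S=-3, d=1, jump=2, S_7=-1
t=7: S=-1, d=5, jump=0, S_8=-1


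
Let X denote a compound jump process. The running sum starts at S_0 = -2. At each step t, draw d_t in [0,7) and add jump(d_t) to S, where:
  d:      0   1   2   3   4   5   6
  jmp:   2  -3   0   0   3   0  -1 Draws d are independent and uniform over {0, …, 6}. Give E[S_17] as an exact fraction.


3/7

Outcome values over d=0..6: [2, -3, 0, 0, 3, 0, -1]
Σy = 1, Σy² = 23, M = 7
μ = 1/7 = 1/7,  σ² = 23/7 − (1/7)² = 160/49
E[S_17] = -2 + 17·(1/7) = 3/7


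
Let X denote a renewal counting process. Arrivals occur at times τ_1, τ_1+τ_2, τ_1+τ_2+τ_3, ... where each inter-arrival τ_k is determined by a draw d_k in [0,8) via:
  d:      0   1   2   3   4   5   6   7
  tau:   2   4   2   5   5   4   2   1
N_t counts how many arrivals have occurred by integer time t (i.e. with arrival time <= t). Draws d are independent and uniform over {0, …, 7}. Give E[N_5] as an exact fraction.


Inter-arrival values over d=0..7: [2, 4, 2, 5, 5, 4, 2, 1]
Each d has probability 1/8, so the pmf of τ is: f(1) = 1/8, f(2) = 3/8, f(4) = 1/4, f(5) = 1/4
Renewal equation for m(n) = E[N_n]: condition on τ_1 = k (if k <= n, one arrival plus a fresh copy on the remaining n−k steps): m(n) = F(n) + Σ_{k<=n} f(k)·m(n−k), where F(n) = P(τ <= n) and m(0) = 0
m(1) = F(1) = 1/8
m(2) = F(2) + f(1)·m(1) = 1/2 + 1/8·1/8 = 33/64
m(3) = F(3) + f(1)·m(2) + f(2)·m(1) = 1/2 + 1/8·33/64 + 3/8·1/8 = 313/512
m(4) = F(4) + f(1)·m(3) + f(2)·m(2) = 3/4 + 1/8·313/512 + 3/8·33/64 = 4177/4096
m(5) = F(5) + f(1)·m(4) + f(2)·m(3) + f(4)·m(1) = 1 + 1/8·4177/4096 + 3/8·313/512 + 1/4·1/8 = 45481/32768
E[N_5] = m(5) = 45481/32768

45481/32768


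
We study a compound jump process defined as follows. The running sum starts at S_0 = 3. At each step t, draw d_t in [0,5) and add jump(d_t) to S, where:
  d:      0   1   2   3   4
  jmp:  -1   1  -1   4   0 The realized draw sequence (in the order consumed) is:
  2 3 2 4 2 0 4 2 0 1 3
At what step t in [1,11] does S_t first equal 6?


t=0: S=3, d=2, jump=-1, S_1=2
t=1: S=2, d=3, jump=4, S_2=6
t=2: S=6, d=2, jump=-1, S_3=5
t=3: S=5, d=4, jump=0, S_4=5
t=4: S=5, d=2, jump=-1, S_5=4
t=5: S=4, d=0, jump=-1, S_6=3
t=6: S=3, d=4, jump=0, S_7=3
t=7: S=3, d=2, jump=-1, S_8=2
t=8: S=2, d=0, jump=-1, S_9=1
t=9: S=1, d=1, jump=1, S_10=2
t=10: S=2, d=3, jump=4, S_11=6

2


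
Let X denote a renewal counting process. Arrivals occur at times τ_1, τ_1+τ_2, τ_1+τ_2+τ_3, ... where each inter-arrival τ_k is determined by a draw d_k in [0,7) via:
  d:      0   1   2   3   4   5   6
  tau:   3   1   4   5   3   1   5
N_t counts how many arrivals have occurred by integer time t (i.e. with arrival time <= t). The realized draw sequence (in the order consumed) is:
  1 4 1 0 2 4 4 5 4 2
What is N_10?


4

draw d_1=1: τ_1=1, arrival time A_1=1
draw d_2=4: τ_2=3, arrival time A_2=4
draw d_3=1: τ_3=1, arrival time A_3=5
draw d_4=0: τ_4=3, arrival time A_4=8
draw d_5=2: τ_5=4, arrival time A_5=12
draw d_6=4: τ_6=3, arrival time A_6=15
draw d_7=4: τ_7=3, arrival time A_7=18
draw d_8=5: τ_8=1, arrival time A_8=19
draw d_9=4: τ_9=3, arrival time A_9=22
draw d_10=2: τ_10=4, arrival time A_10=26
N_t over t=0..10: 0:0 1:1 2:1 3:1 4:2 5:3 6:3 7:3 8:4 9:4 10:4


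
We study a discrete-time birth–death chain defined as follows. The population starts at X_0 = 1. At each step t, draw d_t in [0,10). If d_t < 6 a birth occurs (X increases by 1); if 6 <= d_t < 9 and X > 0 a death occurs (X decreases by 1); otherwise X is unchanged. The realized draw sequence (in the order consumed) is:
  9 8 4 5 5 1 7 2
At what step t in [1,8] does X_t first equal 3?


t=0: X=1, d=9 → hold, X_1=1
t=1: X=1, d=8 → death, X_2=0
t=2: X=0, d=4 → birth, X_3=1
t=3: X=1, d=5 → birth, X_4=2
t=4: X=2, d=5 → birth, X_5=3
t=5: X=3, d=1 → birth, X_6=4
t=6: X=4, d=7 → death, X_7=3
t=7: X=3, d=2 → birth, X_8=4

5


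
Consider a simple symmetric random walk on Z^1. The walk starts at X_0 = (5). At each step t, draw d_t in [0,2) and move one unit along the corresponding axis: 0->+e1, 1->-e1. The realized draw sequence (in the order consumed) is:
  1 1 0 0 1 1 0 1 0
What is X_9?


t=0: X=(5), d=1 → -e1, X_1=(4)
t=1: X=(4), d=1 → -e1, X_2=(3)
t=2: X=(3), d=0 → +e1, X_3=(4)
t=3: X=(4), d=0 → +e1, X_4=(5)
t=4: X=(5), d=1 → -e1, X_5=(4)
t=5: X=(4), d=1 → -e1, X_6=(3)
t=6: X=(3), d=0 → +e1, X_7=(4)
t=7: X=(4), d=1 → -e1, X_8=(3)
t=8: X=(3), d=0 → +e1, X_9=(4)

(4)


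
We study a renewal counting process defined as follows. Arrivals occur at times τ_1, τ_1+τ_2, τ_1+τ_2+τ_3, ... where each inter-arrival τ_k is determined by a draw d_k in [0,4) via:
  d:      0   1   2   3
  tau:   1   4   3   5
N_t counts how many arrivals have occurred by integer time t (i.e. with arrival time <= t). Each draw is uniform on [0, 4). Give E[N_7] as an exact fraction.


Inter-arrival values over d=0..3: [1, 4, 3, 5]
Each d has probability 1/4, so the pmf of τ is: f(1) = 1/4, f(3) = 1/4, f(4) = 1/4, f(5) = 1/4
Renewal equation for m(n) = E[N_n]: condition on τ_1 = k (if k <= n, one arrival plus a fresh copy on the remaining n−k steps): m(n) = F(n) + Σ_{k<=n} f(k)·m(n−k), where F(n) = P(τ <= n) and m(0) = 0
m(1) = F(1) = 1/4
m(2) = F(2) + f(1)·m(1) = 1/4 + 1/4·1/4 = 5/16
m(3) = F(3) + f(1)·m(2) = 1/2 + 1/4·5/16 = 37/64
m(4) = F(4) + f(1)·m(3) + f(3)·m(1) = 3/4 + 1/4·37/64 + 1/4·1/4 = 245/256
m(5) = F(5) + f(1)·m(4) + f(3)·m(2) + f(4)·m(1) = 1 + 1/4·245/256 + 1/4·5/16 + 1/4·1/4 = 1413/1024
m(6) = F(6) + f(1)·m(5) + f(3)·m(3) + f(4)·m(2) + f(5)·m(1) = 1 + 1/4·1413/1024 + 1/4·37/64 + 1/4·5/16 + 1/4·1/4 = 6677/4096
m(7) = F(7) + f(1)·m(6) + f(3)·m(4) + f(4)·m(3) + f(5)·m(2) = 1 + 1/4·6677/4096 + 1/4·245/256 + 1/4·37/64 + 1/4·5/16 = 30629/16384
E[N_7] = m(7) = 30629/16384

30629/16384


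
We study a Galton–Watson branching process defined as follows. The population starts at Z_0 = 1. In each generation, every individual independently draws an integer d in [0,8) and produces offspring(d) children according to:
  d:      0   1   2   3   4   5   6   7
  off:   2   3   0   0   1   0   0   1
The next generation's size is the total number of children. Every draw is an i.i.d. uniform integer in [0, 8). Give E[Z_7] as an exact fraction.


Outcome values over d=0..7: [2, 3, 0, 0, 1, 0, 0, 1]
Σy = 7, Σy² = 15, M = 8
μ = 7/8 = 7/8,  σ² = 15/8 − (7/8)² = 71/64
E[Z_0] = 1
E[Z_1] = 7/8·E[Z_0] = 7/8
E[Z_2] = 7/8·E[Z_1] = 49/64
E[Z_3] = 7/8·E[Z_2] = 343/512
E[Z_4] = 7/8·E[Z_3] = 2401/4096
E[Z_5] = 7/8·E[Z_4] = 16807/32768
E[Z_6] = 7/8·E[Z_5] = 117649/262144
E[Z_7] = 7/8·E[Z_6] = 823543/2097152

823543/2097152


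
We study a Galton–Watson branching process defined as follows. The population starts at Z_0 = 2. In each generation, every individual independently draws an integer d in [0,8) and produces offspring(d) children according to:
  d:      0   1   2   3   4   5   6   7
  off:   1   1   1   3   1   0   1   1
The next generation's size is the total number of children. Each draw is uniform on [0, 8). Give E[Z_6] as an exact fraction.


Outcome values over d=0..7: [1, 1, 1, 3, 1, 0, 1, 1]
Σy = 9, Σy² = 15, M = 8
μ = 9/8 = 9/8,  σ² = 15/8 − (9/8)² = 39/64
E[Z_0] = 2
E[Z_1] = 9/8·E[Z_0] = 9/4
E[Z_2] = 9/8·E[Z_1] = 81/32
E[Z_3] = 9/8·E[Z_2] = 729/256
E[Z_4] = 9/8·E[Z_3] = 6561/2048
E[Z_5] = 9/8·E[Z_4] = 59049/16384
E[Z_6] = 9/8·E[Z_5] = 531441/131072

531441/131072


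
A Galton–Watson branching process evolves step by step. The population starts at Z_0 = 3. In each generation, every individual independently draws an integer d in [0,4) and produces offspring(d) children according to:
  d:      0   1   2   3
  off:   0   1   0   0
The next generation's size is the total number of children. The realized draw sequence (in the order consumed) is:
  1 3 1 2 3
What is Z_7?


0

gen 0: Z_0=3, draws=[1, 3, 1], offspring=[1, 0, 1], Z_1=2
gen 1: Z_1=2, draws=[2, 3], offspring=[0, 0], Z_2=0
gen 2: Z_2=0, draws=[], offspring=[], Z_3=0
gen 3: Z_3=0, draws=[], offspring=[], Z_4=0
gen 4: Z_4=0, draws=[], offspring=[], Z_5=0
gen 5: Z_5=0, draws=[], offspring=[], Z_6=0
gen 6: Z_6=0, draws=[], offspring=[], Z_7=0


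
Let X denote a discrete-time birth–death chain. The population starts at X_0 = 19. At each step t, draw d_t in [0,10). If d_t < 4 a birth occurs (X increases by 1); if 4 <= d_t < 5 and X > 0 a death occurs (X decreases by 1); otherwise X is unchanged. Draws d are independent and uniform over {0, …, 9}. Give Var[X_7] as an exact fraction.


X can drop by at most 1 per step and X_0 = 19 > T = 7, so X_t >= 19 − t >= 12 > 0 for every t <= 7: the floor at 0 (the 'and X > 0' condition) never binds. Hence X_7 = X_0 + Σ_{t<7} Y_t with i.i.d. increments Y_t = y(d_t) ∈ {+1, −1, 0}.
Outcome values over d=0..9: [1, 1, 1, 1, -1, 0, 0, 0, 0, 0]
Σy = 3, Σy² = 5, M = 10
μ = 3/10 = 3/10,  σ² = 5/10 − (3/10)² = 41/100
Independent increments: Var[X_7] = 7·σ² = 7·(41/100) = 287/100

287/100


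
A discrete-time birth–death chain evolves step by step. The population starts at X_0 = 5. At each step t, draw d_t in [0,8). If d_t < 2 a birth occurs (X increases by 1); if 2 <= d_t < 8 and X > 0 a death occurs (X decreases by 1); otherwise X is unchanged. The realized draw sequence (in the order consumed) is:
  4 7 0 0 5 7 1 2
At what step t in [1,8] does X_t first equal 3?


2

t=0: X=5, d=4 → death, X_1=4
t=1: X=4, d=7 → death, X_2=3
t=2: X=3, d=0 → birth, X_3=4
t=3: X=4, d=0 → birth, X_4=5
t=4: X=5, d=5 → death, X_5=4
t=5: X=4, d=7 → death, X_6=3
t=6: X=3, d=1 → birth, X_7=4
t=7: X=4, d=2 → death, X_8=3


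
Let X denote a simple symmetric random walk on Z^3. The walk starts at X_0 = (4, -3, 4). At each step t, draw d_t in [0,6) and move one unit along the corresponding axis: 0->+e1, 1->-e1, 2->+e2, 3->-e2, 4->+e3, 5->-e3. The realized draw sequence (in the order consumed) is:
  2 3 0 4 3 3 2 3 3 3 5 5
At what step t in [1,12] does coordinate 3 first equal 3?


t=0: X=(4, -3, 4), d=2 → +e2, X_1=(4, -2, 4)
t=1: X=(4, -2, 4), d=3 → -e2, X_2=(4, -3, 4)
t=2: X=(4, -3, 4), d=0 → +e1, X_3=(5, -3, 4)
t=3: X=(5, -3, 4), d=4 → +e3, X_4=(5, -3, 5)
t=4: X=(5, -3, 5), d=3 → -e2, X_5=(5, -4, 5)
t=5: X=(5, -4, 5), d=3 → -e2, X_6=(5, -5, 5)
t=6: X=(5, -5, 5), d=2 → +e2, X_7=(5, -4, 5)
t=7: X=(5, -4, 5), d=3 → -e2, X_8=(5, -5, 5)
t=8: X=(5, -5, 5), d=3 → -e2, X_9=(5, -6, 5)
t=9: X=(5, -6, 5), d=3 → -e2, X_10=(5, -7, 5)
t=10: X=(5, -7, 5), d=5 → -e3, X_11=(5, -7, 4)
t=11: X=(5, -7, 4), d=5 → -e3, X_12=(5, -7, 3)

12


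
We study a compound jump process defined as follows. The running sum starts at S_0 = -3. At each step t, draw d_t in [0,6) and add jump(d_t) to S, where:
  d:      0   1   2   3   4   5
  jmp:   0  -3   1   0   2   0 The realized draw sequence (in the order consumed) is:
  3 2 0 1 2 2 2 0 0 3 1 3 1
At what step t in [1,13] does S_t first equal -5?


t=0: S=-3, d=3, jump=0, S_1=-3
t=1: S=-3, d=2, jump=1, S_2=-2
t=2: S=-2, d=0, jump=0, S_3=-2
t=3: S=-2, d=1, jump=-3, S_4=-5
t=4: S=-5, d=2, jump=1, S_5=-4
t=5: S=-4, d=2, jump=1, S_6=-3
t=6: S=-3, d=2, jump=1, S_7=-2
t=7: S=-2, d=0, jump=0, S_8=-2
t=8: S=-2, d=0, jump=0, S_9=-2
t=9: S=-2, d=3, jump=0, S_10=-2
t=10: S=-2, d=1, jump=-3, S_11=-5
t=11: S=-5, d=3, jump=0, S_12=-5
t=12: S=-5, d=1, jump=-3, S_13=-8

4


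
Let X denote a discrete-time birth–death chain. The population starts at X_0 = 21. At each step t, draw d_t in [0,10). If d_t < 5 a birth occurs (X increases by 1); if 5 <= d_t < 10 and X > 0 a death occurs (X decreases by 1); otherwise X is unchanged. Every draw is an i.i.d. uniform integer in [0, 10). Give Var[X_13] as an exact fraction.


13

X can drop by at most 1 per step and X_0 = 21 > T = 13, so X_t >= 21 − t >= 8 > 0 for every t <= 13: the floor at 0 (the 'and X > 0' condition) never binds. Hence X_13 = X_0 + Σ_{t<13} Y_t with i.i.d. increments Y_t = y(d_t) ∈ {+1, −1, 0}.
Outcome values over d=0..9: [1, 1, 1, 1, 1, -1, -1, -1, -1, -1]
Σy = 0, Σy² = 10, M = 10
μ = 0/10 = 0,  σ² = 10/10 − (0)² = 1
Independent increments: Var[X_13] = 13·σ² = 13·(1) = 13


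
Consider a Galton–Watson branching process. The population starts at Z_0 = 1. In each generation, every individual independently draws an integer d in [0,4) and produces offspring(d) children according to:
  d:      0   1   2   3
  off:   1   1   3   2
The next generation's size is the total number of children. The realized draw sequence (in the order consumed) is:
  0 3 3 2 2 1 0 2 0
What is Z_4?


gen 0: Z_0=1, draws=[0], offspring=[1], Z_1=1
gen 1: Z_1=1, draws=[3], offspring=[2], Z_2=2
gen 2: Z_2=2, draws=[3, 2], offspring=[2, 3], Z_3=5
gen 3: Z_3=5, draws=[2, 1, 0, 2, 0], offspring=[3, 1, 1, 3, 1], Z_4=9

9


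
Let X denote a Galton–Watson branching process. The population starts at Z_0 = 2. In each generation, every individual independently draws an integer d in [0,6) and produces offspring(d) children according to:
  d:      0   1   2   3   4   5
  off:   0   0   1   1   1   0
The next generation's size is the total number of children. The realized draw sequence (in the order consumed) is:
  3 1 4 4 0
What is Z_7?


gen 0: Z_0=2, draws=[3, 1], offspring=[1, 0], Z_1=1
gen 1: Z_1=1, draws=[4], offspring=[1], Z_2=1
gen 2: Z_2=1, draws=[4], offspring=[1], Z_3=1
gen 3: Z_3=1, draws=[0], offspring=[0], Z_4=0
gen 4: Z_4=0, draws=[], offspring=[], Z_5=0
gen 5: Z_5=0, draws=[], offspring=[], Z_6=0
gen 6: Z_6=0, draws=[], offspring=[], Z_7=0

0


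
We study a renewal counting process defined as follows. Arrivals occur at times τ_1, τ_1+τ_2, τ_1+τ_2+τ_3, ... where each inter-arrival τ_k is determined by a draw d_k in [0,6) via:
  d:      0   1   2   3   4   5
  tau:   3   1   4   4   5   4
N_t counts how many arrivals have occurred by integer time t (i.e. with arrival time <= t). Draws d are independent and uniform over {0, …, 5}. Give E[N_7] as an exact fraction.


448423/279936

Inter-arrival values over d=0..5: [3, 1, 4, 4, 5, 4]
Each d has probability 1/6, so the pmf of τ is: f(1) = 1/6, f(3) = 1/6, f(4) = 1/2, f(5) = 1/6
Renewal equation for m(n) = E[N_n]: condition on τ_1 = k (if k <= n, one arrival plus a fresh copy on the remaining n−k steps): m(n) = F(n) + Σ_{k<=n} f(k)·m(n−k), where F(n) = P(τ <= n) and m(0) = 0
m(1) = F(1) = 1/6
m(2) = F(2) + f(1)·m(1) = 1/6 + 1/6·1/6 = 7/36
m(3) = F(3) + f(1)·m(2) = 1/3 + 1/6·7/36 = 79/216
m(4) = F(4) + f(1)·m(3) + f(3)·m(1) = 5/6 + 1/6·79/216 + 1/6·1/6 = 1195/1296
m(5) = F(5) + f(1)·m(4) + f(3)·m(2) + f(4)·m(1) = 1 + 1/6·1195/1296 + 1/6·7/36 + 1/2·1/6 = 9871/7776
m(6) = F(6) + f(1)·m(5) + f(3)·m(3) + f(4)·m(2) + f(5)·m(1) = 1 + 1/6·9871/7776 + 1/6·79/216 + 1/2·7/36 + 1/6·1/6 = 65203/46656
m(7) = F(7) + f(1)·m(6) + f(3)·m(4) + f(4)·m(3) + f(5)·m(2) = 1 + 1/6·65203/46656 + 1/6·1195/1296 + 1/2·79/216 + 1/6·7/36 = 448423/279936
E[N_7] = m(7) = 448423/279936


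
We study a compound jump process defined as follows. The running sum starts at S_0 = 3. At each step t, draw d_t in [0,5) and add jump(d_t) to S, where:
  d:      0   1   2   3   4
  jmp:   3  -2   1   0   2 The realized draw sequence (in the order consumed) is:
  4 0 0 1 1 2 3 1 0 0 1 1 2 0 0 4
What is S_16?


17

t=0: S=3, d=4, jump=2, S_1=5
t=1: S=5, d=0, jump=3, S_2=8
t=2: S=8, d=0, jump=3, S_3=11
t=3: S=11, d=1, jump=-2, S_4=9
t=4: S=9, d=1, jump=-2, S_5=7
t=5: S=7, d=2, jump=1, S_6=8
t=6: S=8, d=3, jump=0, S_7=8
t=7: S=8, d=1, jump=-2, S_8=6
t=8: S=6, d=0, jump=3, S_9=9
t=9: S=9, d=0, jump=3, S_10=12
t=10: S=12, d=1, jump=-2, S_11=10
t=11: S=10, d=1, jump=-2, S_12=8
t=12: S=8, d=2, jump=1, S_13=9
t=13: S=9, d=0, jump=3, S_14=12
t=14: S=12, d=0, jump=3, S_15=15
t=15: S=15, d=4, jump=2, S_16=17


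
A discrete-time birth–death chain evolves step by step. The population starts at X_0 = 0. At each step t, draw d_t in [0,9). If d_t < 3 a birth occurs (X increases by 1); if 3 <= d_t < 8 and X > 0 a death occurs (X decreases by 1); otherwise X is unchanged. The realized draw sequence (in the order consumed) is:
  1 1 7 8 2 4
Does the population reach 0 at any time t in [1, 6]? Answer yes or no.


no

t=0: X=0, d=1 → birth, X_1=1
t=1: X=1, d=1 → birth, X_2=2
t=2: X=2, d=7 → death, X_3=1
t=3: X=1, d=8 → hold, X_4=1
t=4: X=1, d=2 → birth, X_5=2
t=5: X=2, d=4 → death, X_6=1


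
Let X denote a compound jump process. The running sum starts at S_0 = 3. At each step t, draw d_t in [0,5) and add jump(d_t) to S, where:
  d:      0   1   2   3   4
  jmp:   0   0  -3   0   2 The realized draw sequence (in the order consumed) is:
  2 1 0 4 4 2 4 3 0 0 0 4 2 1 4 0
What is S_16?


t=0: S=3, d=2, jump=-3, S_1=0
t=1: S=0, d=1, jump=0, S_2=0
t=2: S=0, d=0, jump=0, S_3=0
t=3: S=0, d=4, jump=2, S_4=2
t=4: S=2, d=4, jump=2, S_5=4
t=5: S=4, d=2, jump=-3, S_6=1
t=6: S=1, d=4, jump=2, S_7=3
t=7: S=3, d=3, jump=0, S_8=3
t=8: S=3, d=0, jump=0, S_9=3
t=9: S=3, d=0, jump=0, S_10=3
t=10: S=3, d=0, jump=0, S_11=3
t=11: S=3, d=4, jump=2, S_12=5
t=12: S=5, d=2, jump=-3, S_13=2
t=13: S=2, d=1, jump=0, S_14=2
t=14: S=2, d=4, jump=2, S_15=4
t=15: S=4, d=0, jump=0, S_16=4

4


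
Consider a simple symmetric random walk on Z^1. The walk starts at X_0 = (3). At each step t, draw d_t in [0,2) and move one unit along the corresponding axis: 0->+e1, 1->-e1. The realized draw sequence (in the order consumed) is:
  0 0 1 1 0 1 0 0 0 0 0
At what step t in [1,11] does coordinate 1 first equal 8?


t=0: X=(3), d=0 → +e1, X_1=(4)
t=1: X=(4), d=0 → +e1, X_2=(5)
t=2: X=(5), d=1 → -e1, X_3=(4)
t=3: X=(4), d=1 → -e1, X_4=(3)
t=4: X=(3), d=0 → +e1, X_5=(4)
t=5: X=(4), d=1 → -e1, X_6=(3)
t=6: X=(3), d=0 → +e1, X_7=(4)
t=7: X=(4), d=0 → +e1, X_8=(5)
t=8: X=(5), d=0 → +e1, X_9=(6)
t=9: X=(6), d=0 → +e1, X_10=(7)
t=10: X=(7), d=0 → +e1, X_11=(8)

11


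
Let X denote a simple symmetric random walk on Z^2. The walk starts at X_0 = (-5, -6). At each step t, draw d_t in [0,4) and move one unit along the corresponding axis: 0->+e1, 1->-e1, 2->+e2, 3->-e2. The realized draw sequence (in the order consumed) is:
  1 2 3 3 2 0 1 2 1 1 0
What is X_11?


(-7, -5)

t=0: X=(-5, -6), d=1 → -e1, X_1=(-6, -6)
t=1: X=(-6, -6), d=2 → +e2, X_2=(-6, -5)
t=2: X=(-6, -5), d=3 → -e2, X_3=(-6, -6)
t=3: X=(-6, -6), d=3 → -e2, X_4=(-6, -7)
t=4: X=(-6, -7), d=2 → +e2, X_5=(-6, -6)
t=5: X=(-6, -6), d=0 → +e1, X_6=(-5, -6)
t=6: X=(-5, -6), d=1 → -e1, X_7=(-6, -6)
t=7: X=(-6, -6), d=2 → +e2, X_8=(-6, -5)
t=8: X=(-6, -5), d=1 → -e1, X_9=(-7, -5)
t=9: X=(-7, -5), d=1 → -e1, X_10=(-8, -5)
t=10: X=(-8, -5), d=0 → +e1, X_11=(-7, -5)


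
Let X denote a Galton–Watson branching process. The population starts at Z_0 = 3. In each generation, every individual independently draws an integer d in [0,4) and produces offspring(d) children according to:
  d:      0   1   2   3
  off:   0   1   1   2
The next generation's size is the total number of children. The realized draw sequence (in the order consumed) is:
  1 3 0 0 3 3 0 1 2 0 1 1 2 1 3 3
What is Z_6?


gen 0: Z_0=3, draws=[1, 3, 0], offspring=[1, 2, 0], Z_1=3
gen 1: Z_1=3, draws=[0, 3, 3], offspring=[0, 2, 2], Z_2=4
gen 2: Z_2=4, draws=[0, 1, 2, 0], offspring=[0, 1, 1, 0], Z_3=2
gen 3: Z_3=2, draws=[1, 1], offspring=[1, 1], Z_4=2
gen 4: Z_4=2, draws=[2, 1], offspring=[1, 1], Z_5=2
gen 5: Z_5=2, draws=[3, 3], offspring=[2, 2], Z_6=4

4


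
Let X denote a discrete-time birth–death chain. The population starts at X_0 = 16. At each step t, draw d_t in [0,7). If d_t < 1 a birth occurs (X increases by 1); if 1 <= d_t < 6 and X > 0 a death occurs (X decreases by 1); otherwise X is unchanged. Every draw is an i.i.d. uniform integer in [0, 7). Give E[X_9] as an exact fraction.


X can drop by at most 1 per step and X_0 = 16 > T = 9, so X_t >= 16 − t >= 7 > 0 for every t <= 9: the floor at 0 (the 'and X > 0' condition) never binds. Hence X_9 = X_0 + Σ_{t<9} Y_t with i.i.d. increments Y_t = y(d_t) ∈ {+1, −1, 0}.
Outcome values over d=0..6: [1, -1, -1, -1, -1, -1, 0]
Σy = -4, Σy² = 6, M = 7
μ = -4/7 = -4/7,  σ² = 6/7 − (-4/7)² = 26/49
E[X_9] = 16 + 9·(-4/7) = 76/7

76/7


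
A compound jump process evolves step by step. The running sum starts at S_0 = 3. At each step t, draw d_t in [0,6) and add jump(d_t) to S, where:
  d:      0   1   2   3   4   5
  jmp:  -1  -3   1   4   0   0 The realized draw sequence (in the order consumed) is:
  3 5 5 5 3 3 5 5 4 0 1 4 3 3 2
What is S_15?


20

t=0: S=3, d=3, jump=4, S_1=7
t=1: S=7, d=5, jump=0, S_2=7
t=2: S=7, d=5, jump=0, S_3=7
t=3: S=7, d=5, jump=0, S_4=7
t=4: S=7, d=3, jump=4, S_5=11
t=5: S=11, d=3, jump=4, S_6=15
t=6: S=15, d=5, jump=0, S_7=15
t=7: S=15, d=5, jump=0, S_8=15
t=8: S=15, d=4, jump=0, S_9=15
t=9: S=15, d=0, jump=-1, S_10=14
t=10: S=14, d=1, jump=-3, S_11=11
t=11: S=11, d=4, jump=0, S_12=11
t=12: S=11, d=3, jump=4, S_13=15
t=13: S=15, d=3, jump=4, S_14=19
t=14: S=19, d=2, jump=1, S_15=20


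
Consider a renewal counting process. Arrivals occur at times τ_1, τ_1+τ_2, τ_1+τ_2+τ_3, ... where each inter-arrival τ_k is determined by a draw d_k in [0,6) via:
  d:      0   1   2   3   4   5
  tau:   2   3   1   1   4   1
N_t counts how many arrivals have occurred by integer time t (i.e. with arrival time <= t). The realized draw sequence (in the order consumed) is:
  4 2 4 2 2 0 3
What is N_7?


draw d_1=4: τ_1=4, arrival time A_1=4
draw d_2=2: τ_2=1, arrival time A_2=5
draw d_3=4: τ_3=4, arrival time A_3=9
draw d_4=2: τ_4=1, arrival time A_4=10
draw d_5=2: τ_5=1, arrival time A_5=11
draw d_6=0: τ_6=2, arrival time A_6=13
draw d_7=3: τ_7=1, arrival time A_7=14
N_t over t=0..7: 0:0 1:0 2:0 3:0 4:1 5:2 6:2 7:2

2


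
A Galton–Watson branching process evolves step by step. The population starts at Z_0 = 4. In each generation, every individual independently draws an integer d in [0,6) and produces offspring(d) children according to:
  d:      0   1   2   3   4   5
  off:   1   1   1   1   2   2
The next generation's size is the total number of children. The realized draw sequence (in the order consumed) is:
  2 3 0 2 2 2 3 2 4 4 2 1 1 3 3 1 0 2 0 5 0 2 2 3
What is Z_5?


gen 0: Z_0=4, draws=[2, 3, 0, 2], offspring=[1, 1, 1, 1], Z_1=4
gen 1: Z_1=4, draws=[2, 2, 3, 2], offspring=[1, 1, 1, 1], Z_2=4
gen 2: Z_2=4, draws=[4, 4, 2, 1], offspring=[2, 2, 1, 1], Z_3=6
gen 3: Z_3=6, draws=[1, 3, 3, 1, 0, 2], offspring=[1, 1, 1, 1, 1, 1], Z_4=6
gen 4: Z_4=6, draws=[0, 5, 0, 2, 2, 3], offspring=[1, 2, 1, 1, 1, 1], Z_5=7

7


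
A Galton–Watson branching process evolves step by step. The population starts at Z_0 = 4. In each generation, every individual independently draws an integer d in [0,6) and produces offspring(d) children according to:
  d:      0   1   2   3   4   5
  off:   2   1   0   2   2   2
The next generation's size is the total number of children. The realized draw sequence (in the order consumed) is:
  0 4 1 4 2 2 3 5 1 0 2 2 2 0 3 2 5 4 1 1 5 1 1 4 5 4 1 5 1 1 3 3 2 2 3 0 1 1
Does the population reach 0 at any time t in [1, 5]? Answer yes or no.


gen 0: Z_0=4, draws=[0, 4, 1, 4], offspring=[2, 2, 1, 2], Z_1=7
gen 1: Z_1=7, draws=[2, 2, 3, 5, 1, 0, 2], offspring=[0, 0, 2, 2, 1, 2, 0], Z_2=7
gen 2: Z_2=7, draws=[2, 2, 0, 3, 2, 5, 4], offspring=[0, 0, 2, 2, 0, 2, 2], Z_3=8
gen 3: Z_3=8, draws=[1, 1, 5, 1, 1, 4, 5, 4], offspring=[1, 1, 2, 1, 1, 2, 2, 2], Z_4=12
gen 4: Z_4=12, draws=[1, 5, 1, 1, 3, 3, 2, 2, 3, 0, 1, 1], offspring=[1, 2, 1, 1, 2, 2, 0, 0, 2, 2, 1, 1], Z_5=15

no


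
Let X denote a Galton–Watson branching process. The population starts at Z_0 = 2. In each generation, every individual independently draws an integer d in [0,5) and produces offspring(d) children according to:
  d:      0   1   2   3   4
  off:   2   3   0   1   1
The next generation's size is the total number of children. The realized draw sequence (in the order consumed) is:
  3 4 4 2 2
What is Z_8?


0

gen 0: Z_0=2, draws=[3, 4], offspring=[1, 1], Z_1=2
gen 1: Z_1=2, draws=[4, 2], offspring=[1, 0], Z_2=1
gen 2: Z_2=1, draws=[2], offspring=[0], Z_3=0
gen 3: Z_3=0, draws=[], offspring=[], Z_4=0
gen 4: Z_4=0, draws=[], offspring=[], Z_5=0
gen 5: Z_5=0, draws=[], offspring=[], Z_6=0
gen 6: Z_6=0, draws=[], offspring=[], Z_7=0
gen 7: Z_7=0, draws=[], offspring=[], Z_8=0


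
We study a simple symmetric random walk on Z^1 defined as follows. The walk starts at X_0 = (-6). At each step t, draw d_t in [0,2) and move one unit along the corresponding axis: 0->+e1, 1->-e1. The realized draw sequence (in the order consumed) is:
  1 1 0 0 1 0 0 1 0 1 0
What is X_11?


t=0: X=(-6), d=1 → -e1, X_1=(-7)
t=1: X=(-7), d=1 → -e1, X_2=(-8)
t=2: X=(-8), d=0 → +e1, X_3=(-7)
t=3: X=(-7), d=0 → +e1, X_4=(-6)
t=4: X=(-6), d=1 → -e1, X_5=(-7)
t=5: X=(-7), d=0 → +e1, X_6=(-6)
t=6: X=(-6), d=0 → +e1, X_7=(-5)
t=7: X=(-5), d=1 → -e1, X_8=(-6)
t=8: X=(-6), d=0 → +e1, X_9=(-5)
t=9: X=(-5), d=1 → -e1, X_10=(-6)
t=10: X=(-6), d=0 → +e1, X_11=(-5)

(-5)


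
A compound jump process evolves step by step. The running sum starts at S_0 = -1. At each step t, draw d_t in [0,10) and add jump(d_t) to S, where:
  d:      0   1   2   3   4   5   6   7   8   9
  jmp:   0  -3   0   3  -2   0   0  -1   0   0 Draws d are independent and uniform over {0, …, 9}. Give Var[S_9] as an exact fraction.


Outcome values over d=0..9: [0, -3, 0, 3, -2, 0, 0, -1, 0, 0]
Σy = -3, Σy² = 23, M = 10
μ = -3/10 = -3/10,  σ² = 23/10 − (-3/10)² = 221/100
Independent increments: Var[S_9] = 9·σ² = 9·(221/100) = 1989/100

1989/100


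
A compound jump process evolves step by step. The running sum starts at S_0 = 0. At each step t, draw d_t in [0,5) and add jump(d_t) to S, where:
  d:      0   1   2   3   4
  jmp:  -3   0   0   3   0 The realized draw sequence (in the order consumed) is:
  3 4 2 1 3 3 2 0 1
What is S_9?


6

t=0: S=0, d=3, jump=3, S_1=3
t=1: S=3, d=4, jump=0, S_2=3
t=2: S=3, d=2, jump=0, S_3=3
t=3: S=3, d=1, jump=0, S_4=3
t=4: S=3, d=3, jump=3, S_5=6
t=5: S=6, d=3, jump=3, S_6=9
t=6: S=9, d=2, jump=0, S_7=9
t=7: S=9, d=0, jump=-3, S_8=6
t=8: S=6, d=1, jump=0, S_9=6


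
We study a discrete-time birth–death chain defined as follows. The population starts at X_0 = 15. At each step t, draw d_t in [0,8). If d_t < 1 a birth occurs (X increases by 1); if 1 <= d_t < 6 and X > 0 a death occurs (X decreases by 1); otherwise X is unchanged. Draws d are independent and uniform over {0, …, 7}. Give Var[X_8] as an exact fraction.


X can drop by at most 1 per step and X_0 = 15 > T = 8, so X_t >= 15 − t >= 7 > 0 for every t <= 8: the floor at 0 (the 'and X > 0' condition) never binds. Hence X_8 = X_0 + Σ_{t<8} Y_t with i.i.d. increments Y_t = y(d_t) ∈ {+1, −1, 0}.
Outcome values over d=0..7: [1, -1, -1, -1, -1, -1, 0, 0]
Σy = -4, Σy² = 6, M = 8
μ = -4/8 = -1/2,  σ² = 6/8 − (-1/2)² = 1/2
Independent increments: Var[X_8] = 8·σ² = 8·(1/2) = 4

4


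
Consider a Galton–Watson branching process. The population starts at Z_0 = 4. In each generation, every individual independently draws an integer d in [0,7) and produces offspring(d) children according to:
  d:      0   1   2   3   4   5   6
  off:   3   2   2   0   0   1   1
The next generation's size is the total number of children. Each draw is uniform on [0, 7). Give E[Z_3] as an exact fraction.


Outcome values over d=0..6: [3, 2, 2, 0, 0, 1, 1]
Σy = 9, Σy² = 19, M = 7
μ = 9/7 = 9/7,  σ² = 19/7 − (9/7)² = 52/49
E[Z_0] = 4
E[Z_1] = 9/7·E[Z_0] = 36/7
E[Z_2] = 9/7·E[Z_1] = 324/49
E[Z_3] = 9/7·E[Z_2] = 2916/343

2916/343


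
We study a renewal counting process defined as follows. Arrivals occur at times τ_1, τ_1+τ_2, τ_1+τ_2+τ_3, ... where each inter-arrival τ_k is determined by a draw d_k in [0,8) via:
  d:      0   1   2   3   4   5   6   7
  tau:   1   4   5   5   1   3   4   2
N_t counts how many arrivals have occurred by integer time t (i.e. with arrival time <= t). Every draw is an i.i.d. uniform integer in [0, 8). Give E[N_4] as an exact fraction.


Inter-arrival values over d=0..7: [1, 4, 5, 5, 1, 3, 4, 2]
Each d has probability 1/8, so the pmf of τ is: f(1) = 1/4, f(2) = 1/8, f(3) = 1/8, f(4) = 1/4, f(5) = 1/4
Renewal equation for m(n) = E[N_n]: condition on τ_1 = k (if k <= n, one arrival plus a fresh copy on the remaining n−k steps): m(n) = F(n) + Σ_{k<=n} f(k)·m(n−k), where F(n) = P(τ <= n) and m(0) = 0
m(1) = F(1) = 1/4
m(2) = F(2) + f(1)·m(1) = 3/8 + 1/4·1/4 = 7/16
m(3) = F(3) + f(1)·m(2) + f(2)·m(1) = 1/2 + 1/4·7/16 + 1/8·1/4 = 41/64
m(4) = F(4) + f(1)·m(3) + f(2)·m(2) + f(3)·m(1) = 3/4 + 1/4·41/64 + 1/8·7/16 + 1/8·1/4 = 255/256
E[N_4] = m(4) = 255/256

255/256


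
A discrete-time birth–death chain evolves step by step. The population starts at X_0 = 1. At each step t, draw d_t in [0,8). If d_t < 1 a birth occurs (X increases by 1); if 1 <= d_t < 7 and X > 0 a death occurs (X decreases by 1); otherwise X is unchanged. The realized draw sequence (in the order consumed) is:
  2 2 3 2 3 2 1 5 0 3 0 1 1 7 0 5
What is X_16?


0

t=0: X=1, d=2 → death, X_1=0
t=1: X=0, d=2 → hold, X_2=0
t=2: X=0, d=3 → hold, X_3=0
t=3: X=0, d=2 → hold, X_4=0
t=4: X=0, d=3 → hold, X_5=0
t=5: X=0, d=2 → hold, X_6=0
t=6: X=0, d=1 → hold, X_7=0
t=7: X=0, d=5 → hold, X_8=0
t=8: X=0, d=0 → birth, X_9=1
t=9: X=1, d=3 → death, X_10=0
t=10: X=0, d=0 → birth, X_11=1
t=11: X=1, d=1 → death, X_12=0
t=12: X=0, d=1 → hold, X_13=0
t=13: X=0, d=7 → hold, X_14=0
t=14: X=0, d=0 → birth, X_15=1
t=15: X=1, d=5 → death, X_16=0


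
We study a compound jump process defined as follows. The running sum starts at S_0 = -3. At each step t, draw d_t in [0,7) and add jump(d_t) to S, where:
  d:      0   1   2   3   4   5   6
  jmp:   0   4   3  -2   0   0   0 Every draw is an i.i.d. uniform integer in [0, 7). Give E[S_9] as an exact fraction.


Outcome values over d=0..6: [0, 4, 3, -2, 0, 0, 0]
Σy = 5, Σy² = 29, M = 7
μ = 5/7 = 5/7,  σ² = 29/7 − (5/7)² = 178/49
E[S_9] = -3 + 9·(5/7) = 24/7

24/7


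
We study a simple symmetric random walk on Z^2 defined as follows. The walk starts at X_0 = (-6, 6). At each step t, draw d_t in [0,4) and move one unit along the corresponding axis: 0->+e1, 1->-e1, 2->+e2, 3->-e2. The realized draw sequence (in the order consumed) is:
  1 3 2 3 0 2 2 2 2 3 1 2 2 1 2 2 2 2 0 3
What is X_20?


t=0: X=(-6, 6), d=1 → -e1, X_1=(-7, 6)
t=1: X=(-7, 6), d=3 → -e2, X_2=(-7, 5)
t=2: X=(-7, 5), d=2 → +e2, X_3=(-7, 6)
t=3: X=(-7, 6), d=3 → -e2, X_4=(-7, 5)
t=4: X=(-7, 5), d=0 → +e1, X_5=(-6, 5)
t=5: X=(-6, 5), d=2 → +e2, X_6=(-6, 6)
t=6: X=(-6, 6), d=2 → +e2, X_7=(-6, 7)
t=7: X=(-6, 7), d=2 → +e2, X_8=(-6, 8)
t=8: X=(-6, 8), d=2 → +e2, X_9=(-6, 9)
t=9: X=(-6, 9), d=3 → -e2, X_10=(-6, 8)
t=10: X=(-6, 8), d=1 → -e1, X_11=(-7, 8)
t=11: X=(-7, 8), d=2 → +e2, X_12=(-7, 9)
t=12: X=(-7, 9), d=2 → +e2, X_13=(-7, 10)
t=13: X=(-7, 10), d=1 → -e1, X_14=(-8, 10)
t=14: X=(-8, 10), d=2 → +e2, X_15=(-8, 11)
t=15: X=(-8, 11), d=2 → +e2, X_16=(-8, 12)
t=16: X=(-8, 12), d=2 → +e2, X_17=(-8, 13)
t=17: X=(-8, 13), d=2 → +e2, X_18=(-8, 14)
t=18: X=(-8, 14), d=0 → +e1, X_19=(-7, 14)
t=19: X=(-7, 14), d=3 → -e2, X_20=(-7, 13)

(-7, 13)


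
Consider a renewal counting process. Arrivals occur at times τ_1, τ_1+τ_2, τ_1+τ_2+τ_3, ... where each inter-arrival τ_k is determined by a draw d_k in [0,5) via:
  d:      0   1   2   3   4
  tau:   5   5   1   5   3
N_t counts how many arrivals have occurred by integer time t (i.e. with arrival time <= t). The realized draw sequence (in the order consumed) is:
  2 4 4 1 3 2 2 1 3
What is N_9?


3

draw d_1=2: τ_1=1, arrival time A_1=1
draw d_2=4: τ_2=3, arrival time A_2=4
draw d_3=4: τ_3=3, arrival time A_3=7
draw d_4=1: τ_4=5, arrival time A_4=12
draw d_5=3: τ_5=5, arrival time A_5=17
draw d_6=2: τ_6=1, arrival time A_6=18
draw d_7=2: τ_7=1, arrival time A_7=19
draw d_8=1: τ_8=5, arrival time A_8=24
draw d_9=3: τ_9=5, arrival time A_9=29
N_t over t=0..9: 0:0 1:1 2:1 3:1 4:2 5:2 6:2 7:3 8:3 9:3


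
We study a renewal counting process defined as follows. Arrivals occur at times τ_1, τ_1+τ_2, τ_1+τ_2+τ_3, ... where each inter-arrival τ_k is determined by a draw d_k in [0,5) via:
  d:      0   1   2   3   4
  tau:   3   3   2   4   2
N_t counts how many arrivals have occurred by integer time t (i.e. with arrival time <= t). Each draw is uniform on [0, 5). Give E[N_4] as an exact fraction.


Inter-arrival values over d=0..4: [3, 3, 2, 4, 2]
Each d has probability 1/5, so the pmf of τ is: f(2) = 2/5, f(3) = 2/5, f(4) = 1/5
Renewal equation for m(n) = E[N_n]: condition on τ_1 = k (if k <= n, one arrival plus a fresh copy on the remaining n−k steps): m(n) = F(n) + Σ_{k<=n} f(k)·m(n−k), where F(n) = P(τ <= n) and m(0) = 0
m(1) = F(1) = 0
m(2) = F(2) = 2/5
m(3) = F(3) = 4/5
m(4) = F(4) + f(2)·m(2) = 1 + 2/5·2/5 = 29/25
E[N_4] = m(4) = 29/25

29/25


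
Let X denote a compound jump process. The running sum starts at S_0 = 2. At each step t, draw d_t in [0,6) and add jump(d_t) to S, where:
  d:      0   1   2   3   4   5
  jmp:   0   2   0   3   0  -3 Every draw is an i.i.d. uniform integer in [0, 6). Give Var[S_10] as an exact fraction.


Outcome values over d=0..5: [0, 2, 0, 3, 0, -3]
Σy = 2, Σy² = 22, M = 6
μ = 2/6 = 1/3,  σ² = 22/6 − (1/3)² = 32/9
Independent increments: Var[S_10] = 10·σ² = 10·(32/9) = 320/9

320/9


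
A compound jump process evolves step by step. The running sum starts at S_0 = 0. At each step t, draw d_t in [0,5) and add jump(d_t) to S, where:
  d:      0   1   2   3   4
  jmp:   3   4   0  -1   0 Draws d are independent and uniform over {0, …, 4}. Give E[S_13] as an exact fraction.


78/5

Outcome values over d=0..4: [3, 4, 0, -1, 0]
Σy = 6, Σy² = 26, M = 5
μ = 6/5 = 6/5,  σ² = 26/5 − (6/5)² = 94/25
E[S_13] = 0 + 13·(6/5) = 78/5


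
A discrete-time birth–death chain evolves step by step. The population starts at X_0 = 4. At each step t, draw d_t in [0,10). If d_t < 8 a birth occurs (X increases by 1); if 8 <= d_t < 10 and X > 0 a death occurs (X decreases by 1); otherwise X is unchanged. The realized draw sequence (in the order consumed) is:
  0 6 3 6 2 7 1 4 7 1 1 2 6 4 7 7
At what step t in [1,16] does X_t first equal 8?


4

t=0: X=4, d=0 → birth, X_1=5
t=1: X=5, d=6 → birth, X_2=6
t=2: X=6, d=3 → birth, X_3=7
t=3: X=7, d=6 → birth, X_4=8
t=4: X=8, d=2 → birth, X_5=9
t=5: X=9, d=7 → birth, X_6=10
t=6: X=10, d=1 → birth, X_7=11
t=7: X=11, d=4 → birth, X_8=12
t=8: X=12, d=7 → birth, X_9=13
t=9: X=13, d=1 → birth, X_10=14
t=10: X=14, d=1 → birth, X_11=15
t=11: X=15, d=2 → birth, X_12=16
t=12: X=16, d=6 → birth, X_13=17
t=13: X=17, d=4 → birth, X_14=18
t=14: X=18, d=7 → birth, X_15=19
t=15: X=19, d=7 → birth, X_16=20


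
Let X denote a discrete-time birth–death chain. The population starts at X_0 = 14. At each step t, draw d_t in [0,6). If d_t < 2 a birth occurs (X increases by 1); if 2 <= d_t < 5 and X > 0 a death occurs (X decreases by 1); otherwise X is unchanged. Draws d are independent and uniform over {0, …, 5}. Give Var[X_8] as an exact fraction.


58/9

X can drop by at most 1 per step and X_0 = 14 > T = 8, so X_t >= 14 − t >= 6 > 0 for every t <= 8: the floor at 0 (the 'and X > 0' condition) never binds. Hence X_8 = X_0 + Σ_{t<8} Y_t with i.i.d. increments Y_t = y(d_t) ∈ {+1, −1, 0}.
Outcome values over d=0..5: [1, 1, -1, -1, -1, 0]
Σy = -1, Σy² = 5, M = 6
μ = -1/6 = -1/6,  σ² = 5/6 − (-1/6)² = 29/36
Independent increments: Var[X_8] = 8·σ² = 8·(29/36) = 58/9


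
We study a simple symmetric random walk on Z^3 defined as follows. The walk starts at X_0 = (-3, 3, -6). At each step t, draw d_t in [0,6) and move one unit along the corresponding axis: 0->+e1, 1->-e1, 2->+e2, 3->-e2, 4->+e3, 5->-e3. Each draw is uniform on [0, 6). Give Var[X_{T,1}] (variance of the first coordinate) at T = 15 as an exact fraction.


Outcome values over d=0..5: [1, -1, 0, 0, 0, 0]
Σy = 0, Σy² = 2, M = 6
μ = 0/6 = 0,  σ² = 2/6 − (0)² = 1/3
Independent increments: Var[X_15] = 15·σ² = 15·(1/3) = 5

5


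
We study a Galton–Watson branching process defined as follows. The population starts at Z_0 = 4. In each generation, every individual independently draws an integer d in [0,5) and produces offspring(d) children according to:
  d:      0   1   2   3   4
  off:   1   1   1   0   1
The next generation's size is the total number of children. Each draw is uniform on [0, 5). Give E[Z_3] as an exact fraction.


Outcome values over d=0..4: [1, 1, 1, 0, 1]
Σy = 4, Σy² = 4, M = 5
μ = 4/5 = 4/5,  σ² = 4/5 − (4/5)² = 4/25
E[Z_0] = 4
E[Z_1] = 4/5·E[Z_0] = 16/5
E[Z_2] = 4/5·E[Z_1] = 64/25
E[Z_3] = 4/5·E[Z_2] = 256/125

256/125


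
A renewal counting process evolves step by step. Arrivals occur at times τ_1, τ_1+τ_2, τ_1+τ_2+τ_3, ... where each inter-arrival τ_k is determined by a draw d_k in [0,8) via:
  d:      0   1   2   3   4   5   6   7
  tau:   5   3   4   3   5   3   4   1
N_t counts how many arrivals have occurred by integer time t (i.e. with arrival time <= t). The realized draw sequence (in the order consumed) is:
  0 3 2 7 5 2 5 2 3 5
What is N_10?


2

draw d_1=0: τ_1=5, arrival time A_1=5
draw d_2=3: τ_2=3, arrival time A_2=8
draw d_3=2: τ_3=4, arrival time A_3=12
draw d_4=7: τ_4=1, arrival time A_4=13
draw d_5=5: τ_5=3, arrival time A_5=16
draw d_6=2: τ_6=4, arrival time A_6=20
draw d_7=5: τ_7=3, arrival time A_7=23
draw d_8=2: τ_8=4, arrival time A_8=27
draw d_9=3: τ_9=3, arrival time A_9=30
draw d_10=5: τ_10=3, arrival time A_10=33
N_t over t=0..10: 0:0 1:0 2:0 3:0 4:0 5:1 6:1 7:1 8:2 9:2 10:2


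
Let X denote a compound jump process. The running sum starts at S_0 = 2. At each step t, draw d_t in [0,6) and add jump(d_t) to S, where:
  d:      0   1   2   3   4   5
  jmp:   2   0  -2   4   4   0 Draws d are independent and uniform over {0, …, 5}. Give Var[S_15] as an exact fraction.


220/3

Outcome values over d=0..5: [2, 0, -2, 4, 4, 0]
Σy = 8, Σy² = 40, M = 6
μ = 8/6 = 4/3,  σ² = 40/6 − (4/3)² = 44/9
Independent increments: Var[S_15] = 15·σ² = 15·(44/9) = 220/3


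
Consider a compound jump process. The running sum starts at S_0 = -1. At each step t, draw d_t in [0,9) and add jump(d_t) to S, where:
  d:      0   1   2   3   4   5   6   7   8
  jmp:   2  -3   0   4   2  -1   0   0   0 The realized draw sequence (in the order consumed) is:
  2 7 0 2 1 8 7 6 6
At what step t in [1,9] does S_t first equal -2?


5

t=0: S=-1, d=2, jump=0, S_1=-1
t=1: S=-1, d=7, jump=0, S_2=-1
t=2: S=-1, d=0, jump=2, S_3=1
t=3: S=1, d=2, jump=0, S_4=1
t=4: S=1, d=1, jump=-3, S_5=-2
t=5: S=-2, d=8, jump=0, S_6=-2
t=6: S=-2, d=7, jump=0, S_7=-2
t=7: S=-2, d=6, jump=0, S_8=-2
t=8: S=-2, d=6, jump=0, S_9=-2
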